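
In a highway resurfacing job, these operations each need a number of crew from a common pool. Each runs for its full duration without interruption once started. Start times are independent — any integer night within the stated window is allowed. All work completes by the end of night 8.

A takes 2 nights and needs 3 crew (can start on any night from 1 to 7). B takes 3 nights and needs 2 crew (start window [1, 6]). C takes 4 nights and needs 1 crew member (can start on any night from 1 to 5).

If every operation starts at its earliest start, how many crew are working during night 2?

6

At early start, night 2 has: A, B, C.
Demand: 3 + 2 + 1 = 6.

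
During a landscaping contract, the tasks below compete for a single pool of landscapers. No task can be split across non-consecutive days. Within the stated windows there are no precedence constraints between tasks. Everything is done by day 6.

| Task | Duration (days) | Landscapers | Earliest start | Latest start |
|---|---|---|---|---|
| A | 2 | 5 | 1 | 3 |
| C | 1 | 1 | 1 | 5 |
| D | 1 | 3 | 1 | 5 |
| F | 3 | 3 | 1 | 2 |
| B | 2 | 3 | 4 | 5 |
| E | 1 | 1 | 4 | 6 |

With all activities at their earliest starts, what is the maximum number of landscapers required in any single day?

Early-start schedule: A@1, C@1, D@1, F@1, B@4, E@4.
Load per day: day 1: 12, day 2: 8, day 3: 3, day 4: 4, day 5: 3, day 6: 0.
Peak is 12.

12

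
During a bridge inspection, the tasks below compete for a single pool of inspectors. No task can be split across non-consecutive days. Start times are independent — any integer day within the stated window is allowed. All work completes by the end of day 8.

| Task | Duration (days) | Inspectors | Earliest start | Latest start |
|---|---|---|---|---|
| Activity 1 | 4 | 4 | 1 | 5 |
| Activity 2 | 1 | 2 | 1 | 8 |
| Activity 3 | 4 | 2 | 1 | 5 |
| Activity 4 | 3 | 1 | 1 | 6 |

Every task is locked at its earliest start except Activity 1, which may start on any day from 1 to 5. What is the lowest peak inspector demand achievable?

5

Activity 1@1: d1:9  d2:7  d3:7  d4:6  d5:0  d6:0  d7:0  d8:0 → peak 9
Activity 1@2: d1:5  d2:7  d3:7  d4:6  d5:4  d6:0  d7:0  d8:0 → peak 7
Activity 1@3: d1:5  d2:3  d3:7  d4:6  d5:4  d6:4  d7:0  d8:0 → peak 7
Activity 1@4: d1:5  d2:3  d3:3  d4:6  d5:4  d6:4  d7:4  d8:0 → peak 6
Activity 1@5: d1:5  d2:3  d3:3  d4:2  d5:4  d6:4  d7:4  d8:4 → peak 5
Best is Activity 1@5, peak 5.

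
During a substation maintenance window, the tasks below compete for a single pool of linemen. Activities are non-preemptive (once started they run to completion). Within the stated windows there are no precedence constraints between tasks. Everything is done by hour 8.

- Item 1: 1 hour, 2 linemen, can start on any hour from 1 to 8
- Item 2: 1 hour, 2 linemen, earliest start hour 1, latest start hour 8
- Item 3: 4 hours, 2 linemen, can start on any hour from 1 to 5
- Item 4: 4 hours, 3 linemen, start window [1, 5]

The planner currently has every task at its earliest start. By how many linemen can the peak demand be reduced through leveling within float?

Early-start peak: h1:9  h2:5  h3:5  h4:5  h5:0  h6:0  h7:0  h8:0 ⇒ 9.
Leveled (Item 1@1, Item 2@2, Item 3@1, Item 4@5): h1:4  h2:4  h3:2  h4:2  h5:3  h6:3  h7:3  h8:3 ⇒ 4.
Reduction 9 − 4 = 5.

5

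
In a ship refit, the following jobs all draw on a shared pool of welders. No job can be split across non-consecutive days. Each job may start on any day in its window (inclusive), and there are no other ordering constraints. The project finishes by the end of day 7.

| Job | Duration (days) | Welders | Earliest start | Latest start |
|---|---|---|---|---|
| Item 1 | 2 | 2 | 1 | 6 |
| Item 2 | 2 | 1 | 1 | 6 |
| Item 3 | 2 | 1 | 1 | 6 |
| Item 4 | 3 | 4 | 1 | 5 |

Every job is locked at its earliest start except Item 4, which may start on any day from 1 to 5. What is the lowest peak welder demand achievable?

4

Item 4@1: d1:8  d2:8  d3:4  d4:0  d5:0  d6:0  d7:0 → peak 8
Item 4@2: d1:4  d2:8  d3:4  d4:4  d5:0  d6:0  d7:0 → peak 8
Item 4@3: d1:4  d2:4  d3:4  d4:4  d5:4  d6:0  d7:0 → peak 4
Item 4@4: d1:4  d2:4  d3:0  d4:4  d5:4  d6:4  d7:0 → peak 4
Item 4@5: d1:4  d2:4  d3:0  d4:0  d5:4  d6:4  d7:4 → peak 4
Best is Item 4@3, peak 4.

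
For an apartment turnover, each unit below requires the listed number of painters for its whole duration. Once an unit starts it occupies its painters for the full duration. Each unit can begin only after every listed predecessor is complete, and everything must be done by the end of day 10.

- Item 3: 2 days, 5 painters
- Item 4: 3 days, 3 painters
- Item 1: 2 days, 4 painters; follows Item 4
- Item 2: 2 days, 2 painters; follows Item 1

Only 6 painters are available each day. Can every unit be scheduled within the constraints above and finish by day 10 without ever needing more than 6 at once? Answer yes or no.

yes

Schedule Item 3@1, Item 4@3, Item 1@6, Item 2@8: d1:5  d2:5  d3:3  d4:3  d5:3  d6:4  d7:4  d8:2  d9:2  d10:0 — peak 5 ≤ 6.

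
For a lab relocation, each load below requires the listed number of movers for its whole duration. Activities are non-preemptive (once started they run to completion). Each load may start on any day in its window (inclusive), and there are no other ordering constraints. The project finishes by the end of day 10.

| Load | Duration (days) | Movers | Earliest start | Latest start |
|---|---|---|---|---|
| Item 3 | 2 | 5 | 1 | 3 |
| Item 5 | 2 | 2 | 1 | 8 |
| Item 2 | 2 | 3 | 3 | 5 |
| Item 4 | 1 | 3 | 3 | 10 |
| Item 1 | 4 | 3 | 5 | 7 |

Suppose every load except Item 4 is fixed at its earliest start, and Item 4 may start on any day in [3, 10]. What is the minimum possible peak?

Item 4@3: d1:7  d2:7  d3:6  d4:3  d5:3  d6:3  d7:3  d8:3  d9:0  d10:0 → peak 7
Item 4@4: d1:7  d2:7  d3:3  d4:6  d5:3  d6:3  d7:3  d8:3  d9:0  d10:0 → peak 7
Item 4@5: d1:7  d2:7  d3:3  d4:3  d5:6  d6:3  d7:3  d8:3  d9:0  d10:0 → peak 7
Item 4@6: d1:7  d2:7  d3:3  d4:3  d5:3  d6:6  d7:3  d8:3  d9:0  d10:0 → peak 7
Item 4@7: d1:7  d2:7  d3:3  d4:3  d5:3  d6:3  d7:6  d8:3  d9:0  d10:0 → peak 7
Item 4@8: d1:7  d2:7  d3:3  d4:3  d5:3  d6:3  d7:3  d8:6  d9:0  d10:0 → peak 7
Item 4@9: d1:7  d2:7  d3:3  d4:3  d5:3  d6:3  d7:3  d8:3  d9:3  d10:0 → peak 7
Item 4@10: d1:7  d2:7  d3:3  d4:3  d5:3  d6:3  d7:3  d8:3  d9:0  d10:3 → peak 7
Best is Item 4@3, peak 7.

7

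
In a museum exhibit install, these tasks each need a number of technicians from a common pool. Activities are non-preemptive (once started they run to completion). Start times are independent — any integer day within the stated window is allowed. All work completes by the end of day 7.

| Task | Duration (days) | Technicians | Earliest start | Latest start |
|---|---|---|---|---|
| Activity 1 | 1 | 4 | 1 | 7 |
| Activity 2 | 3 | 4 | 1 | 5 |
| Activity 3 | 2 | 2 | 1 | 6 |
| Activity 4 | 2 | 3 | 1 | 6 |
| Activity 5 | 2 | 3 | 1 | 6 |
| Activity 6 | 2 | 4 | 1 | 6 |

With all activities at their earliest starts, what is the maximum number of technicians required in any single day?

Early-start schedule: Activity 1@1, Activity 2@1, Activity 3@1, Activity 4@1, Activity 5@1, Activity 6@1.
Load per day: day 1: 20, day 2: 16, day 3: 4, day 4: 0, day 5: 0, day 6: 0, day 7: 0.
Peak is 20.

20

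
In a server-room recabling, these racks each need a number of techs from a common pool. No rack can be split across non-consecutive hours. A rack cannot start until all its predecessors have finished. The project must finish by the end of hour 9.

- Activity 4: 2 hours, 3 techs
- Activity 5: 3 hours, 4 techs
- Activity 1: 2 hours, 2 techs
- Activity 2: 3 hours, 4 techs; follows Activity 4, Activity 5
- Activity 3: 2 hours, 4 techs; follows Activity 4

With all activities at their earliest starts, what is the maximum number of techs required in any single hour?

Early-start schedule: Activity 4@1, Activity 5@1, Activity 1@1, Activity 2@4, Activity 3@3.
Load per hour: hour 1: 9, hour 2: 9, hour 3: 8, hour 4: 8, hour 5: 4, hour 6: 4, hour 7: 0, hour 8: 0, hour 9: 0.
Peak is 9.

9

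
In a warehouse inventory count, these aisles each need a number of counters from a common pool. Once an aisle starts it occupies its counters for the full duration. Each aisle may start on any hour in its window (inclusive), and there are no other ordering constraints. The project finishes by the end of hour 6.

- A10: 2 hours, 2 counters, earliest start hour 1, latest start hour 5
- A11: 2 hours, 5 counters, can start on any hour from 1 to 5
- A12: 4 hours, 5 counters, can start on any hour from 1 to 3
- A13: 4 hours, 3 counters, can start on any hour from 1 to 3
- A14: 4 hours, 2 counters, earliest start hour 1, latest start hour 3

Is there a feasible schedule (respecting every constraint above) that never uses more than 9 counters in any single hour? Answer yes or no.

no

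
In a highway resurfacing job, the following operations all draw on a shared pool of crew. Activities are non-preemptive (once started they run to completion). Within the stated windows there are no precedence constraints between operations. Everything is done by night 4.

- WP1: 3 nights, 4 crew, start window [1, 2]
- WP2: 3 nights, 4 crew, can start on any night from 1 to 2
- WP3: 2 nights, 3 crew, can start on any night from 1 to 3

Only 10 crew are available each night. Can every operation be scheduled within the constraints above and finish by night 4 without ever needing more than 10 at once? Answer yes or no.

The minimum achievable peak is 11; 10 < 11, so no feasible schedule stays within the cap.

no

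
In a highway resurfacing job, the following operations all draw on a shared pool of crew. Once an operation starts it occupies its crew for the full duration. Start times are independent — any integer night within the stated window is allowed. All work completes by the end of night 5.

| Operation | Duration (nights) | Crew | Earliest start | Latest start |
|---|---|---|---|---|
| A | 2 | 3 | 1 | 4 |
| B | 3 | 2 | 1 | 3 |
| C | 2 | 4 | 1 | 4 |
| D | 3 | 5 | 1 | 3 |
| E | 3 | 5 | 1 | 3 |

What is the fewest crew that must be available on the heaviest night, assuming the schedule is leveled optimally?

Early-start (A@1, B@1, C@1, D@1, E@1) gives peak 19: n1:19  n2:19  n3:12  n4:0  n5:0.
Shift D→3, E→3.
Schedule A@1, B@1, C@1, D@3, E@3: n1:9  n2:9  n3:12  n4:10  n5:10 — peak 12.

12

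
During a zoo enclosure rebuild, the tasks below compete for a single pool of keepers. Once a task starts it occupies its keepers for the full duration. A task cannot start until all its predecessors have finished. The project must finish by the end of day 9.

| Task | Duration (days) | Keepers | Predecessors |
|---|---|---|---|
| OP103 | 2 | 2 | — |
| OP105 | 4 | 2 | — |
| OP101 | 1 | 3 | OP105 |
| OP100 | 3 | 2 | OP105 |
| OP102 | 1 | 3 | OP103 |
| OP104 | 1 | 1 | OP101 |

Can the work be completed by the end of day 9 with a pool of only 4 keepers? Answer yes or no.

yes

Schedule OP103@1, OP105@1, OP101@5, OP100@6, OP102@9, OP104@6: d1:4  d2:4  d3:2  d4:2  d5:3  d6:3  d7:2  d8:2  d9:3 — peak 4 ≤ 4.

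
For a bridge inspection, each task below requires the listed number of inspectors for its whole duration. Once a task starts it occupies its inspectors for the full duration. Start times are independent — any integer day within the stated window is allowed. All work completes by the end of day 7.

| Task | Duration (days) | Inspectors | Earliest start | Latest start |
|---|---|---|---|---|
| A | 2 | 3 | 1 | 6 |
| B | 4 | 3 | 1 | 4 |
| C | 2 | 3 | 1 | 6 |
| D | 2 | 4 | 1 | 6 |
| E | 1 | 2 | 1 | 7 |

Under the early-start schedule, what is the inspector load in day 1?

15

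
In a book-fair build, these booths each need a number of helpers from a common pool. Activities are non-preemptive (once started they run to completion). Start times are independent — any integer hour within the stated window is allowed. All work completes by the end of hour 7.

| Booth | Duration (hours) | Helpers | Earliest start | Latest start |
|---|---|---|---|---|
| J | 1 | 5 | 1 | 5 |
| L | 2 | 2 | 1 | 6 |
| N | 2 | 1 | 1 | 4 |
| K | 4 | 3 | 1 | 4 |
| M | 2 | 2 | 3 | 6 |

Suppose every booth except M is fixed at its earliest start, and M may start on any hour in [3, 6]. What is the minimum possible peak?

11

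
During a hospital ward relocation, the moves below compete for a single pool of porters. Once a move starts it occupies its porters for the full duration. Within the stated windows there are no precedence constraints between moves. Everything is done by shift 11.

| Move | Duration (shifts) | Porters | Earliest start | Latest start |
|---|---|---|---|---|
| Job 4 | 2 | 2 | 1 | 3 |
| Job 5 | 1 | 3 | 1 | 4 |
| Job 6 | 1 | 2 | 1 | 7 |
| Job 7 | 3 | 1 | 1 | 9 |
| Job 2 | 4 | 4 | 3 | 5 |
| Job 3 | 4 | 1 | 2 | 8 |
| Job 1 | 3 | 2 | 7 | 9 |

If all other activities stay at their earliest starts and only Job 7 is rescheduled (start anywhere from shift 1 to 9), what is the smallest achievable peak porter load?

Job 7@1: s1:8  s2:4  s3:6  s4:5  s5:5  s6:4  s7:2  s8:2  s9:2  s10:0  s11:0 → peak 8
Job 7@2: s1:7  s2:4  s3:6  s4:6  s5:5  s6:4  s7:2  s8:2  s9:2  s10:0  s11:0 → peak 7
Job 7@3: s1:7  s2:3  s3:6  s4:6  s5:6  s6:4  s7:2  s8:2  s9:2  s10:0  s11:0 → peak 7
Job 7@4: s1:7  s2:3  s3:5  s4:6  s5:6  s6:5  s7:2  s8:2  s9:2  s10:0  s11:0 → peak 7
Job 7@5: s1:7  s2:3  s3:5  s4:5  s5:6  s6:5  s7:3  s8:2  s9:2  s10:0  s11:0 → peak 7
Job 7@6: s1:7  s2:3  s3:5  s4:5  s5:5  s6:5  s7:3  s8:3  s9:2  s10:0  s11:0 → peak 7
Job 7@7: s1:7  s2:3  s3:5  s4:5  s5:5  s6:4  s7:3  s8:3  s9:3  s10:0  s11:0 → peak 7
Job 7@8: s1:7  s2:3  s3:5  s4:5  s5:5  s6:4  s7:2  s8:3  s9:3  s10:1  s11:0 → peak 7
Job 7@9: s1:7  s2:3  s3:5  s4:5  s5:5  s6:4  s7:2  s8:2  s9:3  s10:1  s11:1 → peak 7
Best is Job 7@2, peak 7.

7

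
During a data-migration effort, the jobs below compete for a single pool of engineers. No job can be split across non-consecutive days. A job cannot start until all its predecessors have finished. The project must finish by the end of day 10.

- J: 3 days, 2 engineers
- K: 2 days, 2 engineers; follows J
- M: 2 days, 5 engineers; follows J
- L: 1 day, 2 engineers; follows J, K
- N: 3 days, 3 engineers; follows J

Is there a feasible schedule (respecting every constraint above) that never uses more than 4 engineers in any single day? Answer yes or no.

no

The minimum achievable peak is 5; 4 < 5, so no feasible schedule stays within the cap.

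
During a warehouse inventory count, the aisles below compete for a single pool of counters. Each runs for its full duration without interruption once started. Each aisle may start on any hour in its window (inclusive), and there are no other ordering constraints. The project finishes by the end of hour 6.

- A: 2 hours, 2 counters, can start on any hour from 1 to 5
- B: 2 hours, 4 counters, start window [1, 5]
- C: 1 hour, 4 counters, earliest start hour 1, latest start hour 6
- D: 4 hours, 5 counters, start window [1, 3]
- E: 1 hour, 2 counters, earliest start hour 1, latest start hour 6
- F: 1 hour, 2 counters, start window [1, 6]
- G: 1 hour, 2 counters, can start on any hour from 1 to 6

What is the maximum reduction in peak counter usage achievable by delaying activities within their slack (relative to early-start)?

13

Early-start peak: h1:21  h2:11  h3:5  h4:5  h5:0  h6:0 ⇒ 21.
Leveled (A@1, B@5, C@5, D@1, E@3, F@4, G@6): h1:7  h2:7  h3:7  h4:7  h5:8  h6:6 ⇒ 8.
Reduction 21 − 8 = 13.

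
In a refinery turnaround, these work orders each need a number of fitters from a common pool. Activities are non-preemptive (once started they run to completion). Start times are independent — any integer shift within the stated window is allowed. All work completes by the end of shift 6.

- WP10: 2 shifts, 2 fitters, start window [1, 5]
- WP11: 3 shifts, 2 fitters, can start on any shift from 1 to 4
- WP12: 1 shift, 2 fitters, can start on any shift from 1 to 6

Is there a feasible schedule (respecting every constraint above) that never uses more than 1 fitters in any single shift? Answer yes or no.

no

Total fitter-shifts = 12; over 6 shifts the average is 12/6 > 1, so some shift must exceed 1.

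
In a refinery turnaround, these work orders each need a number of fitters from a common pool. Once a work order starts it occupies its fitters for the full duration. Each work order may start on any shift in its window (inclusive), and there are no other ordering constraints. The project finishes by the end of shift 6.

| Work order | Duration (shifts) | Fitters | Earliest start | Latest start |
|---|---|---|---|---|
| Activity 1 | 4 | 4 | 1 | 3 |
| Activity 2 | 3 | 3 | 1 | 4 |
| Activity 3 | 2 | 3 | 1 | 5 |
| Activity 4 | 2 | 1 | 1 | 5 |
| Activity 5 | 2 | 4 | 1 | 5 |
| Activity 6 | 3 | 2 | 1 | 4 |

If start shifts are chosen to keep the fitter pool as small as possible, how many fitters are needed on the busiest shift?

9

Early-start (Activity 1@1, Activity 2@1, Activity 3@1, Activity 4@1, Activity 5@1, Activity 6@1) gives peak 17: s1:17  s2:17  s3:9  s4:4  s5:0  s6:0.
Shift Activity 3→4, Activity 5→5, Activity 6→3.
Schedule Activity 1@1, Activity 2@1, Activity 3@4, Activity 4@1, Activity 5@5, Activity 6@3: s1:8  s2:8  s3:9  s4:9  s5:9  s6:4 — peak 9.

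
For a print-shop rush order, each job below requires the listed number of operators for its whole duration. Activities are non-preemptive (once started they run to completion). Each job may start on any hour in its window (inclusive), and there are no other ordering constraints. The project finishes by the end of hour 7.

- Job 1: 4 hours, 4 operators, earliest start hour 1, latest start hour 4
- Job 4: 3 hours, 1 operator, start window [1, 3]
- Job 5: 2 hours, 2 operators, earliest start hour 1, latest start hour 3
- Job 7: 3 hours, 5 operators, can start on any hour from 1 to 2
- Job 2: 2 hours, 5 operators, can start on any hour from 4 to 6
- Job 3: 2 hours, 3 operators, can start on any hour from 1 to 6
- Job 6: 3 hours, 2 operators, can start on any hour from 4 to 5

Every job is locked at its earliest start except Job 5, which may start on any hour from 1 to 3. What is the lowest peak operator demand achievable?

Job 5@1: h1:15  h2:15  h3:10  h4:11  h5:7  h6:2  h7:0 → peak 15
Job 5@2: h1:13  h2:15  h3:12  h4:11  h5:7  h6:2  h7:0 → peak 15
Job 5@3: h1:13  h2:13  h3:12  h4:13  h5:7  h6:2  h7:0 → peak 13
Best is Job 5@3, peak 13.

13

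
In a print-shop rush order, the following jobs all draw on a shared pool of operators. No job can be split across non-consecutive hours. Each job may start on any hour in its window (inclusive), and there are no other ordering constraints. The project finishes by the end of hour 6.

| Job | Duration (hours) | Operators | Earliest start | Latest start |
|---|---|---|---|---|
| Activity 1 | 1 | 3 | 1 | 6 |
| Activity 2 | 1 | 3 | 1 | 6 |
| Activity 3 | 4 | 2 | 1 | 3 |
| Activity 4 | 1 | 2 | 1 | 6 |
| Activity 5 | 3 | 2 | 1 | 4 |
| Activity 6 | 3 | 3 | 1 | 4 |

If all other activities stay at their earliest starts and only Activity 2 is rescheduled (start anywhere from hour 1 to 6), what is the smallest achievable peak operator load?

12

Activity 2@1: h1:15  h2:7  h3:7  h4:2  h5:0  h6:0 → peak 15
Activity 2@2: h1:12  h2:10  h3:7  h4:2  h5:0  h6:0 → peak 12
Activity 2@3: h1:12  h2:7  h3:10  h4:2  h5:0  h6:0 → peak 12
Activity 2@4: h1:12  h2:7  h3:7  h4:5  h5:0  h6:0 → peak 12
Activity 2@5: h1:12  h2:7  h3:7  h4:2  h5:3  h6:0 → peak 12
Activity 2@6: h1:12  h2:7  h3:7  h4:2  h5:0  h6:3 → peak 12
Best is Activity 2@2, peak 12.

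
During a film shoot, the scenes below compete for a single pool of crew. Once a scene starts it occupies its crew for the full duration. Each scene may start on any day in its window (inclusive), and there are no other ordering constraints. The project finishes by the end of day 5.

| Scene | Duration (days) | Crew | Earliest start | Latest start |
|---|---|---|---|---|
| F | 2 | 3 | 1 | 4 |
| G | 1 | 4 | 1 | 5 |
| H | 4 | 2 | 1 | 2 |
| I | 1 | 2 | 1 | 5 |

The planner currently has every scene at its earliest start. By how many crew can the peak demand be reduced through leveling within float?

Early-start peak: d1:11  d2:5  d3:2  d4:2  d5:0 ⇒ 11.
Leveled (F@1, G@5, H@1, I@3): d1:5  d2:5  d3:4  d4:2  d5:4 ⇒ 5.
Reduction 11 − 5 = 6.

6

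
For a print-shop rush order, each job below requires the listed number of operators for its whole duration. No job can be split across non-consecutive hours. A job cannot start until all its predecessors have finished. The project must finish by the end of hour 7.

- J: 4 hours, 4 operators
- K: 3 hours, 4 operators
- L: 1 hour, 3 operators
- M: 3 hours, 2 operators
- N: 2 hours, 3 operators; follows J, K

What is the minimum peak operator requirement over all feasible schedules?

8

Early-start (J@1, K@1, L@1, M@1, N@5) gives peak 13: h1:13  h2:10  h3:10  h4:4  h5:3  h6:3  h7:0.
Shift L→4, M→5.
Schedule J@1, K@1, L@4, M@5, N@5: h1:8  h2:8  h3:8  h4:7  h5:5  h6:5  h7:2 — peak 8.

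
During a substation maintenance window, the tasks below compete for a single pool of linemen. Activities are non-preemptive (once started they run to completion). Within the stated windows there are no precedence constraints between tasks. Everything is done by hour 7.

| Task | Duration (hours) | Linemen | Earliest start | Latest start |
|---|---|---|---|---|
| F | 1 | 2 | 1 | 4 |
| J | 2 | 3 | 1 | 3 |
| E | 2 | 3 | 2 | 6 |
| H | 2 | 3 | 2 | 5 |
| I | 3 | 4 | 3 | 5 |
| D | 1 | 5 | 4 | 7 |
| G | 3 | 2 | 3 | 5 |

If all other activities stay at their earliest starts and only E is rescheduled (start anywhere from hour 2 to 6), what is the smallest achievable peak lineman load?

11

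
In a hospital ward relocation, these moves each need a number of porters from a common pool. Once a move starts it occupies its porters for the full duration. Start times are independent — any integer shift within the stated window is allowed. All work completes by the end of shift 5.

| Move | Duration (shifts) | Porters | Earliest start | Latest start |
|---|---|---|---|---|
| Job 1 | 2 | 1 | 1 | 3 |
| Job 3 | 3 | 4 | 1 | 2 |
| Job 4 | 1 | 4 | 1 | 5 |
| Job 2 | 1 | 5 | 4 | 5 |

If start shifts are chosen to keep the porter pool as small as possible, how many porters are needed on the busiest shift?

5

Early-start (Job 1@1, Job 3@1, Job 4@1, Job 2@4) gives peak 9: s1:9  s2:5  s3:4  s4:5  s5:0.
Shift Job 4→4, Job 2→5.
Schedule Job 1@1, Job 3@1, Job 4@4, Job 2@5: s1:5  s2:5  s3:4  s4:4  s5:5 — peak 5.
Total porter-shifts = 23 over 5 shifts ⇒ peak ≥ ⌈23/5⌉ = 5, so 5 is optimal.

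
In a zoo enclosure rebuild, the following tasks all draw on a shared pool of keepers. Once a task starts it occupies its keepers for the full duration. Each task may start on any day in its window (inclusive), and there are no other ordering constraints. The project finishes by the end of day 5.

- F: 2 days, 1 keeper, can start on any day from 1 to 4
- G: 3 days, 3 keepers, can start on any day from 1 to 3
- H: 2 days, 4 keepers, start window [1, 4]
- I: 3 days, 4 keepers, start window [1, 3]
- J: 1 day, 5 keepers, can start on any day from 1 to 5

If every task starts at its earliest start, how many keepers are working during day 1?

17

At early start, day 1 has: F, G, H, I, J.
Demand: 1 + 3 + 4 + 4 + 5 = 17.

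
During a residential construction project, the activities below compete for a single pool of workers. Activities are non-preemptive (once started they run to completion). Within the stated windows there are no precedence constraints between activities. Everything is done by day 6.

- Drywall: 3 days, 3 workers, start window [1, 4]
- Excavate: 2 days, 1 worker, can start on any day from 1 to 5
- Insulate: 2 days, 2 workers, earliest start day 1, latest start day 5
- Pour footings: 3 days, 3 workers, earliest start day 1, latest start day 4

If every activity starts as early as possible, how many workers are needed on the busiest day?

9

Early-start schedule: Drywall@1, Excavate@1, Insulate@1, Pour footings@1.
Load per day: day 1: 9, day 2: 9, day 3: 6, day 4: 0, day 5: 0, day 6: 0.
Peak is 9.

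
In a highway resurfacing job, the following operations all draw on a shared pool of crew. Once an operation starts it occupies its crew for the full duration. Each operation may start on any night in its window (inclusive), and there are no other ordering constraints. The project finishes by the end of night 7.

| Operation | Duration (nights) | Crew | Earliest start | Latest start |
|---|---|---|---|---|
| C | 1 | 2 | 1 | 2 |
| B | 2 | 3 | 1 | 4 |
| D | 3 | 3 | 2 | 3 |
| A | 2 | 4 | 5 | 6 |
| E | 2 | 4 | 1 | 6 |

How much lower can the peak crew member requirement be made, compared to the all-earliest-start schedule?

4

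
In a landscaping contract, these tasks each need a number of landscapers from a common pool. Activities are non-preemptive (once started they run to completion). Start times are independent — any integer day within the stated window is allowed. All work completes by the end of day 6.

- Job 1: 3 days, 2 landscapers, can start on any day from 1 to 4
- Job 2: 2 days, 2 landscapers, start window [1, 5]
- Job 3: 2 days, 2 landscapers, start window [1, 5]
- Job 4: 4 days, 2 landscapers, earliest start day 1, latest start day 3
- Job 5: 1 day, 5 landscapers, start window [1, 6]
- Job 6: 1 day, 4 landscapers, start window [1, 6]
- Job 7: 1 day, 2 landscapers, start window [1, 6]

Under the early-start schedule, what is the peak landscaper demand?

19

Early-start schedule: Job 1@1, Job 2@1, Job 3@1, Job 4@1, Job 5@1, Job 6@1, Job 7@1.
Load per day: day 1: 19, day 2: 8, day 3: 4, day 4: 2, day 5: 0, day 6: 0.
Peak is 19.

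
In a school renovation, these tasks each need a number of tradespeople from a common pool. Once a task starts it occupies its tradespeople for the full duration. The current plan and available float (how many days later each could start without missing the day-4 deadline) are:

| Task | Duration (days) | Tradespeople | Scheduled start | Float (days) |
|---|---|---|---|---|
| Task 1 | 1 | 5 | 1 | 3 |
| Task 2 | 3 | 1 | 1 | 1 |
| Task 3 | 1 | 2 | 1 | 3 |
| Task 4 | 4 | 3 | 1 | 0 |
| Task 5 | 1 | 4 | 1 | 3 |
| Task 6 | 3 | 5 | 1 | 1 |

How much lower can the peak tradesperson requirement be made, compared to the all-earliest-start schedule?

8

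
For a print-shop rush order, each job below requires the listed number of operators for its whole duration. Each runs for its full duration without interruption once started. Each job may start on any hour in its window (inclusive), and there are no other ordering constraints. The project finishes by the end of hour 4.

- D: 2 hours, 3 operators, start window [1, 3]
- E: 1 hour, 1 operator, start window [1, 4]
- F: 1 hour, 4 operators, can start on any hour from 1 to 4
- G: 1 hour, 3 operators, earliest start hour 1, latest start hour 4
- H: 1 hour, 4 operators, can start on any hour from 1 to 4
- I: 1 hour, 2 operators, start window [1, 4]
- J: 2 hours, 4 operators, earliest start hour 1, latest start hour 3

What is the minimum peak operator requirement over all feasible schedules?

Early-start (D@1, E@1, F@1, G@1, H@1, I@1, J@1) gives peak 21: h1:21  h2:7  h3:0  h4:0.
Shift E→3, G→4, H→2, I→3, J→3.
Schedule D@1, E@3, F@1, G@4, H@2, I@3, J@3: h1:7  h2:7  h3:7  h4:7 — peak 7.
Total operator-hours = 28 over 4 hours ⇒ peak ≥ ⌈28/4⌉ = 7, so 7 is optimal.

7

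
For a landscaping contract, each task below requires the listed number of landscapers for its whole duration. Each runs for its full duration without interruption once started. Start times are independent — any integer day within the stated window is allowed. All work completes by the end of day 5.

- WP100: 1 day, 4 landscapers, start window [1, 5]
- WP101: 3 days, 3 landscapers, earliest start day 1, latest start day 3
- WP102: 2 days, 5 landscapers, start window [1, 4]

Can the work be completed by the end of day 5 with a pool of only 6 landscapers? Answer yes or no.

The minimum achievable peak is 7; 6 < 7, so no feasible schedule stays within the cap.

no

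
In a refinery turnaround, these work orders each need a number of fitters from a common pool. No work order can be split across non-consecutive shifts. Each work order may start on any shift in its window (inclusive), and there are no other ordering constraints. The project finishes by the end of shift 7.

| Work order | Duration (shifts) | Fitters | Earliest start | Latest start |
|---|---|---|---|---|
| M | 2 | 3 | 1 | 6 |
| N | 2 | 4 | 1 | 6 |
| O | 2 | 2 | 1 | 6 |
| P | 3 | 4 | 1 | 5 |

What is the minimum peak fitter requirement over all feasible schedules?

5

Early-start (M@1, N@1, O@1, P@1) gives peak 13: s1:13  s2:13  s3:4  s4:0  s5:0  s6:0  s7:0.
Shift N→3, P→5.
Schedule M@1, N@3, O@1, P@5: s1:5  s2:5  s3:4  s4:4  s5:4  s6:4  s7:4 — peak 5.
Total fitter-shifts = 30 over 7 shifts ⇒ peak ≥ ⌈30/7⌉ = 5, so 5 is optimal.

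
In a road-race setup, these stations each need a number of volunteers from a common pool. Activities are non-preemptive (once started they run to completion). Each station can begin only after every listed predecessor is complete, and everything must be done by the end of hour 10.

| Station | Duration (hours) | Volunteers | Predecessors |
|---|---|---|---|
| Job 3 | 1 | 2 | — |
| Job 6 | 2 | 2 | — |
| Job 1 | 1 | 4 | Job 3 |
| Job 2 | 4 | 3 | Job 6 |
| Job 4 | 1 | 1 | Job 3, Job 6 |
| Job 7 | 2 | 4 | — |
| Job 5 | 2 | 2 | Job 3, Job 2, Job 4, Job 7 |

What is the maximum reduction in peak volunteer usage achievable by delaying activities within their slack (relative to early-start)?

4

Early-start peak: h1:8  h2:10  h3:4  h4:3  h5:3  h6:3  h7:2  h8:2  h9:0  h10:0 ⇒ 10.
Leveled (Job 3@1, Job 6@1, Job 1@2, Job 2@3, Job 4@3, Job 7@7, Job 5@9): h1:4  h2:6  h3:4  h4:3  h5:3  h6:3  h7:4  h8:4  h9:2  h10:2 ⇒ 6.
Reduction 10 − 6 = 4.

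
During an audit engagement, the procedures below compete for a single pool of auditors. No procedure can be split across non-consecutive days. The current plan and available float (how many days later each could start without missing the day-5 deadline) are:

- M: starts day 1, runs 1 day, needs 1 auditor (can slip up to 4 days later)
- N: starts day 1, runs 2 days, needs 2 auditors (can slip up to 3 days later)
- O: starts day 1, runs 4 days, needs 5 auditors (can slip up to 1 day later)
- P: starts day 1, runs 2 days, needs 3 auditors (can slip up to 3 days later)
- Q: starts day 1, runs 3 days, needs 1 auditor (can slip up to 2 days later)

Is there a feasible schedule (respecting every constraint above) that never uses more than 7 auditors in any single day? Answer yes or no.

The minimum achievable peak is 8; 7 < 8, so no feasible schedule stays within the cap.

no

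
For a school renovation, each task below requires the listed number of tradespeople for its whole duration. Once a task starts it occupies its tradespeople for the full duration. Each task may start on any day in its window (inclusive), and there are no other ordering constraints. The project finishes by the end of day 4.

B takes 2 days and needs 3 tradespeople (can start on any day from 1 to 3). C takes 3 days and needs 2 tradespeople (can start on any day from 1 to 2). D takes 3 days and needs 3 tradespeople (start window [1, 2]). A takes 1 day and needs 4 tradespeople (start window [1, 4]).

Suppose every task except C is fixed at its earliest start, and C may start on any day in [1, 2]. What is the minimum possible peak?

10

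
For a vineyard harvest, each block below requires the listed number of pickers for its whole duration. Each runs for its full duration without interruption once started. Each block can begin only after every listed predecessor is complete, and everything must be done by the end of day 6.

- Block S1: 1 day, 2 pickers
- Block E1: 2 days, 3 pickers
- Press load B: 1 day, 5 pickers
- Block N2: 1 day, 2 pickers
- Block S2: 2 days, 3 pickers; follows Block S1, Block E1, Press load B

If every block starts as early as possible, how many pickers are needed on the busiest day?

Early-start schedule: Block S1@1, Block E1@1, Press load B@1, Block N2@1, Block S2@3.
Load per day: day 1: 12, day 2: 3, day 3: 3, day 4: 3, day 5: 0, day 6: 0.
Peak is 12.

12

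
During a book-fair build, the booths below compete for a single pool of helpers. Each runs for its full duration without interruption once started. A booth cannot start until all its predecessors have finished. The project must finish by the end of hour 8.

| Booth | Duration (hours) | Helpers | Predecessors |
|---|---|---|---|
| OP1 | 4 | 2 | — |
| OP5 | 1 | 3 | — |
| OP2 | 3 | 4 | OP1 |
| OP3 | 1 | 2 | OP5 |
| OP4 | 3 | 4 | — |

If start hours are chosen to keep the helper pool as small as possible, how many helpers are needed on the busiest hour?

Early-start (OP1@1, OP5@1, OP2@5, OP3@2, OP4@1) gives peak 9: h1:9  h2:8  h3:6  h4:2  h5:4  h6:4  h7:4  h8:0.
Shift OP3→5, OP4→2.
Schedule OP1@1, OP5@1, OP2@5, OP3@5, OP4@2: h1:5  h2:6  h3:6  h4:6  h5:6  h6:4  h7:4  h8:0 — peak 6.

6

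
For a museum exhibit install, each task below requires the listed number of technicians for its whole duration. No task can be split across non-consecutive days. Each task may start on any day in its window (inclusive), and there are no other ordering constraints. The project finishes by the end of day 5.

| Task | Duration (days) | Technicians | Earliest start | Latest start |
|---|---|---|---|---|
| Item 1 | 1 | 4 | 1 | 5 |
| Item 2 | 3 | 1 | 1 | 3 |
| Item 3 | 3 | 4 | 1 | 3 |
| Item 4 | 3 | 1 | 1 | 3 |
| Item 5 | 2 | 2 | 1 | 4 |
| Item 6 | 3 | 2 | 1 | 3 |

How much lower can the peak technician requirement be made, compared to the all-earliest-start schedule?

6

Early-start peak: d1:14  d2:10  d3:8  d4:0  d5:0 ⇒ 14.
Leveled (Item 1@1, Item 2@1, Item 3@2, Item 4@1, Item 5@1, Item 6@3): d1:8  d2:8  d3:8  d4:6  d5:2 ⇒ 8.
Reduction 14 − 8 = 6.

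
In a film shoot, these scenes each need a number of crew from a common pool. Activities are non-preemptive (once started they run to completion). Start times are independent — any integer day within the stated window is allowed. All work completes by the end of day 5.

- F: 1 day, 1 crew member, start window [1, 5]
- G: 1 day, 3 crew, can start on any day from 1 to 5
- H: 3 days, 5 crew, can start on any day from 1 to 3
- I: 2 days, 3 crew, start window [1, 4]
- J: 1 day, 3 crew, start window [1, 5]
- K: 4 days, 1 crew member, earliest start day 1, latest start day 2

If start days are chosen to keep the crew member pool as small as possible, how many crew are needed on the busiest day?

7

Early-start (F@1, G@1, H@1, I@1, J@1, K@1) gives peak 16: d1:16  d2:9  d3:6  d4:1  d5:0.
Shift H→3, J→2, K→2.
Schedule F@1, G@1, H@3, I@1, J@2, K@2: d1:7  d2:7  d3:6  d4:6  d5:6 — peak 7.
Total crew member-days = 32 over 5 days ⇒ peak ≥ ⌈32/5⌉ = 7, so 7 is optimal.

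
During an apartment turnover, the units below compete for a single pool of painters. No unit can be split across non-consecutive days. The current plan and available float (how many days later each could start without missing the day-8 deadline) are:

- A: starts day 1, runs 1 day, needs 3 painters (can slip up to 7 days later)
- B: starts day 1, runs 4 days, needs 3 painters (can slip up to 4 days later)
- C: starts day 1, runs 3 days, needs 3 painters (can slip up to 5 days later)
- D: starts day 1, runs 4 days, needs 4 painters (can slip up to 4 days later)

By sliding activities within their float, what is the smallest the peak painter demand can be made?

Early-start (A@1, B@1, C@1, D@1) gives peak 13: d1:13  d2:10  d3:10  d4:7  d5:0  d6:0  d7:0  d8:0.
Shift C→2, D→5.
Schedule A@1, B@1, C@2, D@5: d1:6  d2:6  d3:6  d4:6  d5:4  d6:4  d7:4  d8:4 — peak 6.

6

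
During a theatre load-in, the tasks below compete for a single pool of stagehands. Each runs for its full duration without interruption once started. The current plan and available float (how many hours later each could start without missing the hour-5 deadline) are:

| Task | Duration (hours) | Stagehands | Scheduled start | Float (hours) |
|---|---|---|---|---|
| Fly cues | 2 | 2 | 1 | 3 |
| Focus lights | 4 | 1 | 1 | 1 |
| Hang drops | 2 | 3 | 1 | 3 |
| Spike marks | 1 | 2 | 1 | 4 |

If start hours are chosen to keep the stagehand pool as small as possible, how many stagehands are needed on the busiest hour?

Early-start (Fly cues@1, Focus lights@1, Hang drops@1, Spike marks@1) gives peak 8: h1:8  h2:6  h3:1  h4:1  h5:0.
Shift Hang drops→3, Spike marks→5.
Schedule Fly cues@1, Focus lights@1, Hang drops@3, Spike marks@5: h1:3  h2:3  h3:4  h4:4  h5:2 — peak 4.
Total stagehand-hours = 16 over 5 hours ⇒ peak ≥ ⌈16/5⌉ = 4, so 4 is optimal.

4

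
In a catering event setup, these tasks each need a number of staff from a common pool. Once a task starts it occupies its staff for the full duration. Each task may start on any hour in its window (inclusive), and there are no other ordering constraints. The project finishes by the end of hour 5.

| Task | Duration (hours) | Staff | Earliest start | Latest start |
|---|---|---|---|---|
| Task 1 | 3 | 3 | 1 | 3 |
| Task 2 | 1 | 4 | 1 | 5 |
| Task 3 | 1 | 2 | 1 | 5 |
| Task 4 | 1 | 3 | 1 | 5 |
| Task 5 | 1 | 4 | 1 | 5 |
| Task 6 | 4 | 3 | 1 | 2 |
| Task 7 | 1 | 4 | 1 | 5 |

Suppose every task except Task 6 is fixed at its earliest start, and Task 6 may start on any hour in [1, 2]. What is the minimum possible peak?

20

Task 6@1: h1:23  h2:6  h3:6  h4:3  h5:0 → peak 23
Task 6@2: h1:20  h2:6  h3:6  h4:3  h5:3 → peak 20
Best is Task 6@2, peak 20.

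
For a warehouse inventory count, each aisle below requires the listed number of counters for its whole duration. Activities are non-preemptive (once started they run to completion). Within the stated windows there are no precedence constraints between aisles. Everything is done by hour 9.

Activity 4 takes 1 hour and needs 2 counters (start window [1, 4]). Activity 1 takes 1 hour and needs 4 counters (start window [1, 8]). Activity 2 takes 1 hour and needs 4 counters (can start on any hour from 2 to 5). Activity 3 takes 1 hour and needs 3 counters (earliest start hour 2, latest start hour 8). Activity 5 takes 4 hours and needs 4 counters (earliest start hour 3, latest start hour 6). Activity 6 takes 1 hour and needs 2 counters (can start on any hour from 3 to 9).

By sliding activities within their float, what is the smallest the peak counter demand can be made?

Early-start (Activity 4@1, Activity 1@1, Activity 2@2, Activity 3@2, Activity 5@3, Activity 6@3) gives peak 7: h1:6  h2:7  h3:6  h4:4  h5:4  h6:4  h7:0  h8:0  h9:0.
Shift Activity 1→2, Activity 2→3, Activity 3→4, Activity 5→5, Activity 6→9.
Schedule Activity 4@1, Activity 1@2, Activity 2@3, Activity 3@4, Activity 5@5, Activity 6@9: h1:2  h2:4  h3:4  h4:3  h5:4  h6:4  h7:4  h8:4  h9:2 — peak 4.
Total counter-hours = 31 over 9 hours ⇒ peak ≥ ⌈31/9⌉ = 4, so 4 is optimal.

4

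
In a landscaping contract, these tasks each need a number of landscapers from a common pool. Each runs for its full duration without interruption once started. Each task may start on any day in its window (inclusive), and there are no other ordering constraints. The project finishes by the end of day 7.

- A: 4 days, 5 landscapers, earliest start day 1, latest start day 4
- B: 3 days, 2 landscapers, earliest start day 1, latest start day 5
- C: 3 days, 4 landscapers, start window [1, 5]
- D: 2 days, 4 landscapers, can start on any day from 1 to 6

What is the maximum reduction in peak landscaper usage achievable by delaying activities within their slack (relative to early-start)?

7

Early-start peak: d1:15  d2:15  d3:11  d4:5  d5:0  d6:0  d7:0 ⇒ 15.
Leveled (A@1, B@1, C@5, D@5): d1:7  d2:7  d3:7  d4:5  d5:8  d6:8  d7:4 ⇒ 8.
Reduction 15 − 8 = 7.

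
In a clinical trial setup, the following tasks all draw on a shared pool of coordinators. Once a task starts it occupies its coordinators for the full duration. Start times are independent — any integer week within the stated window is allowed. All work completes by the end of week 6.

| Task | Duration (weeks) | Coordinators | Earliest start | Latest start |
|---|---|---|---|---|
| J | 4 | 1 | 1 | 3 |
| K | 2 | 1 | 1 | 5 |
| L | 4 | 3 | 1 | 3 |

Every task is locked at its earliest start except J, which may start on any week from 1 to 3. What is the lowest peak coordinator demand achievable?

J@1: w1:5  w2:5  w3:4  w4:4  w5:0  w6:0 → peak 5
J@2: w1:4  w2:5  w3:4  w4:4  w5:1  w6:0 → peak 5
J@3: w1:4  w2:4  w3:4  w4:4  w5:1  w6:1 → peak 4
Best is J@3, peak 4.

4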